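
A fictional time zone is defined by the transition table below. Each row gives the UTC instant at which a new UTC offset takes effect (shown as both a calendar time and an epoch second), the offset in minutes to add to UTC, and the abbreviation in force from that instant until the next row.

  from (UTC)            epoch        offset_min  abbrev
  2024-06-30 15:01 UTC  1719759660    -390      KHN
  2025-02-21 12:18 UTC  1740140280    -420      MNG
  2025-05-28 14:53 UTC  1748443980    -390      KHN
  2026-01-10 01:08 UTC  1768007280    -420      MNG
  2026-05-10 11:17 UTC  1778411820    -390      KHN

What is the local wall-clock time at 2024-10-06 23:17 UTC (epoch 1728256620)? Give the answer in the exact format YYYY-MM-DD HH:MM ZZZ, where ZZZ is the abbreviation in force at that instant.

2024-10-06 16:47 KHN

Query: 2024-10-06 23:17 UTC
Rule 1/5 (KHN, -06:30): 2024-06-30 15:01 UTC ≤ query < 2025-02-21 12:18 UTC
23·60 + 17 - 390 = 1007 min
1007 = 0·1440 + 1007; 1007 = 16·60 + 47 → 16:47, same day
→ 2024-10-06 16:47 KHN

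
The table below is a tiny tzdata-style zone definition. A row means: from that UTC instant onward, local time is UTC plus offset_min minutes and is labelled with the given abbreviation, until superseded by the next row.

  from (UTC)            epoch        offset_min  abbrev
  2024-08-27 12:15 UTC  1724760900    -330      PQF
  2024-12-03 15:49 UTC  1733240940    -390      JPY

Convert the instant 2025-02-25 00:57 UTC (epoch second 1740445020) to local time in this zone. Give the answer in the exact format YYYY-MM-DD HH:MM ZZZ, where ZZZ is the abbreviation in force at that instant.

Query: 2025-02-25 00:57 UTC
Rule 2/2 (JPY, -06:30): 2024-12-03 15:49 UTC ≤ query < +∞
0·60 + 57 - 390 = -333 min
-333 = -1·1440 + 1107; 1107 = 18·60 + 27 → 18:27, 2025-02-25 - 1 day = 2025-02-24
→ 2025-02-24 18:27 JPY

2025-02-24 18:27 JPY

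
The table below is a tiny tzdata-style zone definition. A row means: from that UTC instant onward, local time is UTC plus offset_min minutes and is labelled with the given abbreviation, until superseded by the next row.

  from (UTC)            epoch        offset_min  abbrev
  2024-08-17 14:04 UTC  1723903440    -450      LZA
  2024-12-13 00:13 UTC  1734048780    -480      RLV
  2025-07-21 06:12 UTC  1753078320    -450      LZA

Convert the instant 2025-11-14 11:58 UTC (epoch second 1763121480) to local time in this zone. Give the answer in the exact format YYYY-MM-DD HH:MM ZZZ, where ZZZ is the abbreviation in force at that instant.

Query: 2025-11-14 11:58 UTC
Rule 3/3 (LZA, -07:30): 2025-07-21 06:12 UTC ≤ query < +∞
11·60 + 58 - 450 = 268 min
268 = 0·1440 + 268; 268 = 4·60 + 28 → 04:28, same day
→ 2025-11-14 04:28 LZA

2025-11-14 04:28 LZA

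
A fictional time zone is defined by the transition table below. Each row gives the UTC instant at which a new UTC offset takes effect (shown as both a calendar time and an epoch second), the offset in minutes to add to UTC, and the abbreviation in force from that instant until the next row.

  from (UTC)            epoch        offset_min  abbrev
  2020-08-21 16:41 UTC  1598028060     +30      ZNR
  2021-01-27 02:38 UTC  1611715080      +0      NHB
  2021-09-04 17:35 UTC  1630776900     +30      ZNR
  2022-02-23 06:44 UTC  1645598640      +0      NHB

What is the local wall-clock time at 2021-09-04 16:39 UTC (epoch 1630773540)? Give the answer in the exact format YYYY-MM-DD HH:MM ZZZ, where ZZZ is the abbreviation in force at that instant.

2021-09-04 16:39 NHB

Query: 2021-09-04 16:39 UTC
Rule 2/4 (NHB, +00:00): 2021-01-27 02:38 UTC ≤ query < 2021-09-04 17:35 UTC
16·60 + 39 + 0 = 999 min
999 = 0·1440 + 999; 999 = 16·60 + 39 → 16:39, same day
→ 2021-09-04 16:39 NHB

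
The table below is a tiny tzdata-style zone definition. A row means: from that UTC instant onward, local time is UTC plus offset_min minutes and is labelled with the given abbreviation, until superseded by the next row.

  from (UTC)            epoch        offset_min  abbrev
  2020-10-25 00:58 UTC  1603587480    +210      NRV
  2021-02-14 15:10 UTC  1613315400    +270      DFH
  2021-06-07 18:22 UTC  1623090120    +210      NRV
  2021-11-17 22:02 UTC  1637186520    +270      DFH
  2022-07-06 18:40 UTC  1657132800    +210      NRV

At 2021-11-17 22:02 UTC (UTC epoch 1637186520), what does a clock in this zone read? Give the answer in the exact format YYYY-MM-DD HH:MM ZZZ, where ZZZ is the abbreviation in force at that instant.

2021-11-18 02:32 DFH

Query: 2021-11-17 22:02 UTC
Rule 4/5 (DFH, +04:30): 2021-11-17 22:02 UTC ≤ query < 2022-07-06 18:40 UTC
22·60 + 2 + 270 = 1592 min
1592 = 1·1440 + 152; 152 = 2·60 + 32 → 02:32, 2021-11-17 + 1 day = 2021-11-18
→ 2021-11-18 02:32 DFH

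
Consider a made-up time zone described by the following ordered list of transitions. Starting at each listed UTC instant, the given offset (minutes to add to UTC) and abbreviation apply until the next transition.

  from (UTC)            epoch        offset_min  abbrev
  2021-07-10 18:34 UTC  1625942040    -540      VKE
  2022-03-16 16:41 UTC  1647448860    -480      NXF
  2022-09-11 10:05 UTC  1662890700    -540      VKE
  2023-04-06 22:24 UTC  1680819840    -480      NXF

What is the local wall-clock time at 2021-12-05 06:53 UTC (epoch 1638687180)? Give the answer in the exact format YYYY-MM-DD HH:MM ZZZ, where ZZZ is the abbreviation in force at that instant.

Query: 2021-12-05 06:53 UTC
Rule 1/4 (VKE, -09:00): 2021-07-10 18:34 UTC ≤ query < 2022-03-16 16:41 UTC
6·60 + 53 - 540 = -127 min
-127 = -1·1440 + 1313; 1313 = 21·60 + 53 → 21:53, 2021-12-05 - 1 day = 2021-12-04
→ 2021-12-04 21:53 VKE

2021-12-04 21:53 VKE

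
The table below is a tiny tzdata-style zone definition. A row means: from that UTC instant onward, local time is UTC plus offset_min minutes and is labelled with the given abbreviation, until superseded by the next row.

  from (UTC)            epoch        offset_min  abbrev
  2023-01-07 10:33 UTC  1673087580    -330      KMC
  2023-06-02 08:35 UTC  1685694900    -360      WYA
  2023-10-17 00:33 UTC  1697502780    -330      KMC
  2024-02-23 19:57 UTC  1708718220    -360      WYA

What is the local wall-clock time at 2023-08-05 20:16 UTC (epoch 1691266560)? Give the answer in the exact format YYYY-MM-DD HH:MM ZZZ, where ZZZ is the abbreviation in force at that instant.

2023-08-05 14:16 WYA

Query: 2023-08-05 20:16 UTC
Rule 2/4 (WYA, -06:00): 2023-06-02 08:35 UTC ≤ query < 2023-10-17 00:33 UTC
20·60 + 16 - 360 = 856 min
856 = 0·1440 + 856; 856 = 14·60 + 16 → 14:16, same day
→ 2023-08-05 14:16 WYA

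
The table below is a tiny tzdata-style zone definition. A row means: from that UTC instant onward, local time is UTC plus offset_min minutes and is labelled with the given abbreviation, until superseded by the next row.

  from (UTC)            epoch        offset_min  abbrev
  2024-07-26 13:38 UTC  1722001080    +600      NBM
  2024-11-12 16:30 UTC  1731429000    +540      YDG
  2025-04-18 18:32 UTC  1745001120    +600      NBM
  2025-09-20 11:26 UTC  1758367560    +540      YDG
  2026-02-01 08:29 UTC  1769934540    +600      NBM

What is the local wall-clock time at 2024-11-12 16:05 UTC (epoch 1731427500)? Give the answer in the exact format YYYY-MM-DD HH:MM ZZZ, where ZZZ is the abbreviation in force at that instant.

Query: 2024-11-12 16:05 UTC
Rule 1/5 (NBM, +10:00): 2024-07-26 13:38 UTC ≤ query < 2024-11-12 16:30 UTC
16·60 + 5 + 600 = 1565 min
1565 = 1·1440 + 125; 125 = 2·60 + 5 → 02:05, 2024-11-12 + 1 day = 2024-11-13
→ 2024-11-13 02:05 NBM

2024-11-13 02:05 NBM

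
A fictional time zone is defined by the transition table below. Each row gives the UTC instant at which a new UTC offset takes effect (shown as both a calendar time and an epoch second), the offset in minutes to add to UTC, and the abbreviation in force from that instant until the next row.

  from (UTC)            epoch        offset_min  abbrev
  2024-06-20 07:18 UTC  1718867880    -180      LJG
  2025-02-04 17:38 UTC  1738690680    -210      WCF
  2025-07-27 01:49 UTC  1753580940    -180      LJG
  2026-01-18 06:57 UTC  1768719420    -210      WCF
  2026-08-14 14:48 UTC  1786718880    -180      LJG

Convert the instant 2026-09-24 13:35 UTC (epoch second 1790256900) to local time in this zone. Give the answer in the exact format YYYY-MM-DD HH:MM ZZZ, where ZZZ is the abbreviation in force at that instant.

2026-09-24 10:35 LJG

Query: 2026-09-24 13:35 UTC
Rule 5/5 (LJG, -03:00): 2026-08-14 14:48 UTC ≤ query < +∞
13·60 + 35 - 180 = 635 min
635 = 0·1440 + 635; 635 = 10·60 + 35 → 10:35, same day
→ 2026-09-24 10:35 LJG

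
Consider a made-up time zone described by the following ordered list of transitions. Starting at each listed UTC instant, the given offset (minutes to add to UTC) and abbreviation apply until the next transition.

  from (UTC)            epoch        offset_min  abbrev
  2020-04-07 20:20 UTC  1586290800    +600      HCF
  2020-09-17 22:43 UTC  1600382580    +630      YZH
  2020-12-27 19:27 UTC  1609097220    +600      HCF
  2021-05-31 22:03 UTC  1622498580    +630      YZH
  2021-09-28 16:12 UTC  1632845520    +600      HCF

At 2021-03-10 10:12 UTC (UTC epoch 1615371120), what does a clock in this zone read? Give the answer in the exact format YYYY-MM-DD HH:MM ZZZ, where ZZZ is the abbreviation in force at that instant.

Query: 2021-03-10 10:12 UTC
Rule 3/5 (HCF, +10:00): 2020-12-27 19:27 UTC ≤ query < 2021-05-31 22:03 UTC
10·60 + 12 + 600 = 1212 min
1212 = 0·1440 + 1212; 1212 = 20·60 + 12 → 20:12, same day
→ 2021-03-10 20:12 HCF

2021-03-10 20:12 HCF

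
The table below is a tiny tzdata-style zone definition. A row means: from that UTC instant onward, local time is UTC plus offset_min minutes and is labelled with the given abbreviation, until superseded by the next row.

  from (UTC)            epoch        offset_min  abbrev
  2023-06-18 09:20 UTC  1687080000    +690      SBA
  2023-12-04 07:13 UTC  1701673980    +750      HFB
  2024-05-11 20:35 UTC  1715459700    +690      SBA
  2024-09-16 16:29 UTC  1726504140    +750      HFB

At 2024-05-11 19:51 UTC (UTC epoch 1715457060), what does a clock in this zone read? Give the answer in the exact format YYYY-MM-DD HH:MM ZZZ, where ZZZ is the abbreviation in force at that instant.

2024-05-12 08:21 HFB

Query: 2024-05-11 19:51 UTC
Rule 2/4 (HFB, +12:30): 2023-12-04 07:13 UTC ≤ query < 2024-05-11 20:35 UTC
19·60 + 51 + 750 = 1941 min
1941 = 1·1440 + 501; 501 = 8·60 + 21 → 08:21, 2024-05-11 + 1 day = 2024-05-12
→ 2024-05-12 08:21 HFB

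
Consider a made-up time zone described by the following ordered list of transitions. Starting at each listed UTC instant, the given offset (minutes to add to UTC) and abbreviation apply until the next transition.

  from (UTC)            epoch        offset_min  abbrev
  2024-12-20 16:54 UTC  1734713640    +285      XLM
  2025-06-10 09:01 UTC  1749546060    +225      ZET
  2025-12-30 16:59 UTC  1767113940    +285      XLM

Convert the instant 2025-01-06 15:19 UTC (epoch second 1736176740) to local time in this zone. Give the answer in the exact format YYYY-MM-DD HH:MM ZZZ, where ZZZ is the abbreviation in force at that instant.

Query: 2025-01-06 15:19 UTC
Rule 1/3 (XLM, +04:45): 2024-12-20 16:54 UTC ≤ query < 2025-06-10 09:01 UTC
15·60 + 19 + 285 = 1204 min
1204 = 0·1440 + 1204; 1204 = 20·60 + 4 → 20:04, same day
→ 2025-01-06 20:04 XLM

2025-01-06 20:04 XLM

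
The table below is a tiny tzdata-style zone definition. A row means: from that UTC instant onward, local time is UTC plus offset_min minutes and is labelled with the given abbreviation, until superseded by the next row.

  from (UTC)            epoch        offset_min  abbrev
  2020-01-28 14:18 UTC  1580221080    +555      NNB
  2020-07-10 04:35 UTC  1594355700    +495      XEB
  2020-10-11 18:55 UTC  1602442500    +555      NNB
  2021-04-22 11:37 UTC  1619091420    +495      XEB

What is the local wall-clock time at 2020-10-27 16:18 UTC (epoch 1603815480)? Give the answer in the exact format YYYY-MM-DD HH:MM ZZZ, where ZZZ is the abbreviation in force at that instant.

2020-10-28 01:33 NNB

Query: 2020-10-27 16:18 UTC
Rule 3/4 (NNB, +09:15): 2020-10-11 18:55 UTC ≤ query < 2021-04-22 11:37 UTC
16·60 + 18 + 555 = 1533 min
1533 = 1·1440 + 93; 93 = 1·60 + 33 → 01:33, 2020-10-27 + 1 day = 2020-10-28
→ 2020-10-28 01:33 NNB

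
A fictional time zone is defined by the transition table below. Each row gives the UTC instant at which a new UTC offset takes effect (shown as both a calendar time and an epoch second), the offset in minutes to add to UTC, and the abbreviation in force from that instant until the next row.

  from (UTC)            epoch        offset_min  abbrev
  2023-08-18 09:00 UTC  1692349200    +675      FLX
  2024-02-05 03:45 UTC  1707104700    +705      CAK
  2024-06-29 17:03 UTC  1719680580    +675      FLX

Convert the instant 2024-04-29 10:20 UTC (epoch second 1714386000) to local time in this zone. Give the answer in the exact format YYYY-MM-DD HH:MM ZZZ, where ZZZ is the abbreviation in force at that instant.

Query: 2024-04-29 10:20 UTC
Rule 2/3 (CAK, +11:45): 2024-02-05 03:45 UTC ≤ query < 2024-06-29 17:03 UTC
10·60 + 20 + 705 = 1325 min
1325 = 0·1440 + 1325; 1325 = 22·60 + 5 → 22:05, same day
→ 2024-04-29 22:05 CAK

2024-04-29 22:05 CAK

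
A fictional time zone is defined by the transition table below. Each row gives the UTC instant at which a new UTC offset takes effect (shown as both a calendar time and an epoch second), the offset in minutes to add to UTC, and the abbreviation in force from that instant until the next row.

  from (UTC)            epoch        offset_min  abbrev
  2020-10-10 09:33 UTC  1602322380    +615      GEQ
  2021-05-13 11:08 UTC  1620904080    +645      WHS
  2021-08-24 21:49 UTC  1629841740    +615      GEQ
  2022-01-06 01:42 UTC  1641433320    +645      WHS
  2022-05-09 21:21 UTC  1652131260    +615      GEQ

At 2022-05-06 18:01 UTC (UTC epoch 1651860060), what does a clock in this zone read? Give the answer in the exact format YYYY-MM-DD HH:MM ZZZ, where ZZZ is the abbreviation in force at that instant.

Query: 2022-05-06 18:01 UTC
Rule 4/5 (WHS, +10:45): 2022-01-06 01:42 UTC ≤ query < 2022-05-09 21:21 UTC
18·60 + 1 + 645 = 1726 min
1726 = 1·1440 + 286; 286 = 4·60 + 46 → 04:46, 2022-05-06 + 1 day = 2022-05-07
→ 2022-05-07 04:46 WHS

2022-05-07 04:46 WHS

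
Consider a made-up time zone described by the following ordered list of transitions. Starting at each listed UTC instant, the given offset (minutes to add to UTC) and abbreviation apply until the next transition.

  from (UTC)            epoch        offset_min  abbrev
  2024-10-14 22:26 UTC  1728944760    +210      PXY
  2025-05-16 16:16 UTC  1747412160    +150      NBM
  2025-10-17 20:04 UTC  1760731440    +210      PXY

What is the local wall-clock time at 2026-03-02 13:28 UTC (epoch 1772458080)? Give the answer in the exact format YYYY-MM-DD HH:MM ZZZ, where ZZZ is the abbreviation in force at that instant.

2026-03-02 16:58 PXY

Query: 2026-03-02 13:28 UTC
Rule 3/3 (PXY, +03:30): 2025-10-17 20:04 UTC ≤ query < +∞
13·60 + 28 + 210 = 1018 min
1018 = 0·1440 + 1018; 1018 = 16·60 + 58 → 16:58, same day
→ 2026-03-02 16:58 PXY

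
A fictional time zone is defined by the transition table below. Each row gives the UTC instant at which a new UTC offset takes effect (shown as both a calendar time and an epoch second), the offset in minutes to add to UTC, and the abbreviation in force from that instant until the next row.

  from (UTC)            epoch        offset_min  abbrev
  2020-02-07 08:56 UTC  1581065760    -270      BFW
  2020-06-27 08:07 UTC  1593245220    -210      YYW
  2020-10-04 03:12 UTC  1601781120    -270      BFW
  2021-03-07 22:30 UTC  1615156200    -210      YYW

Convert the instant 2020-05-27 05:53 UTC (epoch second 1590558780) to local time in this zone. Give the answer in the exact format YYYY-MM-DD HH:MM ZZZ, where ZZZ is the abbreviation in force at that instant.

Query: 2020-05-27 05:53 UTC
Rule 1/4 (BFW, -04:30): 2020-02-07 08:56 UTC ≤ query < 2020-06-27 08:07 UTC
5·60 + 53 - 270 = 83 min
83 = 0·1440 + 83; 83 = 1·60 + 23 → 01:23, same day
→ 2020-05-27 01:23 BFW

2020-05-27 01:23 BFW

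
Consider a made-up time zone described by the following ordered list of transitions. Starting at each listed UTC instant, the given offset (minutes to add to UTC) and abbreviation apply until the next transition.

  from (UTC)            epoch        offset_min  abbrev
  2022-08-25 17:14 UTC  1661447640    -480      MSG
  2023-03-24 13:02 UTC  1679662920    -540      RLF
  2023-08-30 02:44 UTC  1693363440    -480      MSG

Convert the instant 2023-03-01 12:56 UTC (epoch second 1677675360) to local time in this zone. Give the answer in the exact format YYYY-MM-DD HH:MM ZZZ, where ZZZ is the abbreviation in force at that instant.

2023-03-01 04:56 MSG

Query: 2023-03-01 12:56 UTC
Rule 1/3 (MSG, -08:00): 2022-08-25 17:14 UTC ≤ query < 2023-03-24 13:02 UTC
12·60 + 56 - 480 = 296 min
296 = 0·1440 + 296; 296 = 4·60 + 56 → 04:56, same day
→ 2023-03-01 04:56 MSG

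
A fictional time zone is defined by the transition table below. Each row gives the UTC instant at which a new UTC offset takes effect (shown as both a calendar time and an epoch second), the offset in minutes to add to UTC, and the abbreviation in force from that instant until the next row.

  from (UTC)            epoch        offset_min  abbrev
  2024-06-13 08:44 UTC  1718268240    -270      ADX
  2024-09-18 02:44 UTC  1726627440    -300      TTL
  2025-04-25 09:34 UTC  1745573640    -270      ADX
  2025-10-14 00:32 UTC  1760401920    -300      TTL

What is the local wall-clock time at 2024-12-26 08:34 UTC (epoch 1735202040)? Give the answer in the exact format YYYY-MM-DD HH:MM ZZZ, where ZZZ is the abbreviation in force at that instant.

2024-12-26 03:34 TTL

Query: 2024-12-26 08:34 UTC
Rule 2/4 (TTL, -05:00): 2024-09-18 02:44 UTC ≤ query < 2025-04-25 09:34 UTC
8·60 + 34 - 300 = 214 min
214 = 0·1440 + 214; 214 = 3·60 + 34 → 03:34, same day
→ 2024-12-26 03:34 TTL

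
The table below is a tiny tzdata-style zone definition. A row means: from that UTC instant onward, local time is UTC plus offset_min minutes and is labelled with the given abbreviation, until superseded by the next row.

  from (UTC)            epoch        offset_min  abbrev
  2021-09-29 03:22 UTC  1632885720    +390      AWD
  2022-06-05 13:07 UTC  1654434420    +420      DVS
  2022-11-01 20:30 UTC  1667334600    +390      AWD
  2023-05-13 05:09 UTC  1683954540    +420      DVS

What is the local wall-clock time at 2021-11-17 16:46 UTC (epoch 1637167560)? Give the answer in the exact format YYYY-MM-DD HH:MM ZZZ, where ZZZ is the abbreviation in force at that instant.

2021-11-17 23:16 AWD

Query: 2021-11-17 16:46 UTC
Rule 1/4 (AWD, +06:30): 2021-09-29 03:22 UTC ≤ query < 2022-06-05 13:07 UTC
16·60 + 46 + 390 = 1396 min
1396 = 0·1440 + 1396; 1396 = 23·60 + 16 → 23:16, same day
→ 2021-11-17 23:16 AWD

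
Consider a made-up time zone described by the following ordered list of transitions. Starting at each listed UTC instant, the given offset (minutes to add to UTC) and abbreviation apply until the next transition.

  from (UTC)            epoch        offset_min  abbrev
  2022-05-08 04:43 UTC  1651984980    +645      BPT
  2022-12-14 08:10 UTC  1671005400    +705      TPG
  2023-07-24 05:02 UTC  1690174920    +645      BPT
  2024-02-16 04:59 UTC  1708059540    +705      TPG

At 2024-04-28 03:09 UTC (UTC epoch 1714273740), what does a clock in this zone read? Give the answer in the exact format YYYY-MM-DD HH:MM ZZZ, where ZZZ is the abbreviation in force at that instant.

Query: 2024-04-28 03:09 UTC
Rule 4/4 (TPG, +11:45): 2024-02-16 04:59 UTC ≤ query < +∞
3·60 + 9 + 705 = 894 min
894 = 0·1440 + 894; 894 = 14·60 + 54 → 14:54, same day
→ 2024-04-28 14:54 TPG

2024-04-28 14:54 TPG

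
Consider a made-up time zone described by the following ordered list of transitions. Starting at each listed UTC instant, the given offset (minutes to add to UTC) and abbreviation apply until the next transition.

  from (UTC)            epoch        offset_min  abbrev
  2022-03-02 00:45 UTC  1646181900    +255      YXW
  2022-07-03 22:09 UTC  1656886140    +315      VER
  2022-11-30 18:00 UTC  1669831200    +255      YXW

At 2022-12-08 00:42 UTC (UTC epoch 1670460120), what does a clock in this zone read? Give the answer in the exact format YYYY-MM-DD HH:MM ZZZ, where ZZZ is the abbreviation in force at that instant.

Query: 2022-12-08 00:42 UTC
Rule 3/3 (YXW, +04:15): 2022-11-30 18:00 UTC ≤ query < +∞
0·60 + 42 + 255 = 297 min
297 = 0·1440 + 297; 297 = 4·60 + 57 → 04:57, same day
→ 2022-12-08 04:57 YXW

2022-12-08 04:57 YXW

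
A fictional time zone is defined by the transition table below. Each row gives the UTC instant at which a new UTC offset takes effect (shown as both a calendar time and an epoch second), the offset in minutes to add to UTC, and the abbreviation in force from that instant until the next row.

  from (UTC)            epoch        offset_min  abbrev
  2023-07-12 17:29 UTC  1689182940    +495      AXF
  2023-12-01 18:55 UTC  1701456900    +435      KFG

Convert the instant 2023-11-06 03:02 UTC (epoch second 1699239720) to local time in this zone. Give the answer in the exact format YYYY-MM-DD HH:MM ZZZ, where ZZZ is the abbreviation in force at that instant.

Query: 2023-11-06 03:02 UTC
Rule 1/2 (AXF, +08:15): 2023-07-12 17:29 UTC ≤ query < 2023-12-01 18:55 UTC
3·60 + 2 + 495 = 677 min
677 = 0·1440 + 677; 677 = 11·60 + 17 → 11:17, same day
→ 2023-11-06 11:17 AXF

2023-11-06 11:17 AXF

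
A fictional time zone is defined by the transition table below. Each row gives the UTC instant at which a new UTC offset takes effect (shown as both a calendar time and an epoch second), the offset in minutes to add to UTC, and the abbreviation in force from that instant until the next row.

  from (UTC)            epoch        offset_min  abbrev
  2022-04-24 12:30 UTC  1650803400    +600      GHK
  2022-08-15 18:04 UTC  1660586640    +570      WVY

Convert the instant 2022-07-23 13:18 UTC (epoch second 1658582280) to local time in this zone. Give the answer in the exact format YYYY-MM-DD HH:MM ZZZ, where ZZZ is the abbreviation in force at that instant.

2022-07-23 23:18 GHK

Query: 2022-07-23 13:18 UTC
Rule 1/2 (GHK, +10:00): 2022-04-24 12:30 UTC ≤ query < 2022-08-15 18:04 UTC
13·60 + 18 + 600 = 1398 min
1398 = 0·1440 + 1398; 1398 = 23·60 + 18 → 23:18, same day
→ 2022-07-23 23:18 GHK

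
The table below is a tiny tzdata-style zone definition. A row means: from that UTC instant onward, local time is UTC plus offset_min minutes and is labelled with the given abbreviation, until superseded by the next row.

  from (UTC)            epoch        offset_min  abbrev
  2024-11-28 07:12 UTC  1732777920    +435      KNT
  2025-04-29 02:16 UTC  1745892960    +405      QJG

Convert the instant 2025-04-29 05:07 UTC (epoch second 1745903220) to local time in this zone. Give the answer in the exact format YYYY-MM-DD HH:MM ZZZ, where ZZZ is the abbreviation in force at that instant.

2025-04-29 11:52 QJG

Query: 2025-04-29 05:07 UTC
Rule 2/2 (QJG, +06:45): 2025-04-29 02:16 UTC ≤ query < +∞
5·60 + 7 + 405 = 712 min
712 = 0·1440 + 712; 712 = 11·60 + 52 → 11:52, same day
→ 2025-04-29 11:52 QJG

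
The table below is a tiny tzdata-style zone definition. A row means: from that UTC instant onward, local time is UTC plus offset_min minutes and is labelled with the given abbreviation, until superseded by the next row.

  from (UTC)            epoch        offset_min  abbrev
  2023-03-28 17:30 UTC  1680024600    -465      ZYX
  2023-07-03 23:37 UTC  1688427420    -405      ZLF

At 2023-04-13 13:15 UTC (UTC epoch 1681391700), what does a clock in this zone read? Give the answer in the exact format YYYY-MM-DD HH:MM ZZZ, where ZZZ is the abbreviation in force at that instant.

2023-04-13 05:30 ZYX

Query: 2023-04-13 13:15 UTC
Rule 1/2 (ZYX, -07:45): 2023-03-28 17:30 UTC ≤ query < 2023-07-03 23:37 UTC
13·60 + 15 - 465 = 330 min
330 = 0·1440 + 330; 330 = 5·60 + 30 → 05:30, same day
→ 2023-04-13 05:30 ZYX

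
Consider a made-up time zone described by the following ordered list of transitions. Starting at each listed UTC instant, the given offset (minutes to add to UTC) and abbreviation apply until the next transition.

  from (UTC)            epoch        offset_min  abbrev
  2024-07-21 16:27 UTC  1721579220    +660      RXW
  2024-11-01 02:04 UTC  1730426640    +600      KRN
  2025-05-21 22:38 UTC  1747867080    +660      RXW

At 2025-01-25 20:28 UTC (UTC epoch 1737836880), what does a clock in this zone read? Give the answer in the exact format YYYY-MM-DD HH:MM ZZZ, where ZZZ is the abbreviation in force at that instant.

2025-01-26 06:28 KRN

Query: 2025-01-25 20:28 UTC
Rule 2/3 (KRN, +10:00): 2024-11-01 02:04 UTC ≤ query < 2025-05-21 22:38 UTC
20·60 + 28 + 600 = 1828 min
1828 = 1·1440 + 388; 388 = 6·60 + 28 → 06:28, 2025-01-25 + 1 day = 2025-01-26
→ 2025-01-26 06:28 KRN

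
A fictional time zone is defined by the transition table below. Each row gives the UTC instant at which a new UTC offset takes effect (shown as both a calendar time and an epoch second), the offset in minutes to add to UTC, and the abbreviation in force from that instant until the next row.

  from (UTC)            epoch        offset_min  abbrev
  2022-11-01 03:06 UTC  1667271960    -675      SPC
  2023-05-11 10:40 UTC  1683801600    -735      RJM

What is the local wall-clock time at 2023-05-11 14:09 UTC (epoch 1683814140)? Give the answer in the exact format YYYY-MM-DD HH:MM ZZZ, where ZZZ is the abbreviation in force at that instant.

Query: 2023-05-11 14:09 UTC
Rule 2/2 (RJM, -12:15): 2023-05-11 10:40 UTC ≤ query < +∞
14·60 + 9 - 735 = 114 min
114 = 0·1440 + 114; 114 = 1·60 + 54 → 01:54, same day
→ 2023-05-11 01:54 RJM

2023-05-11 01:54 RJM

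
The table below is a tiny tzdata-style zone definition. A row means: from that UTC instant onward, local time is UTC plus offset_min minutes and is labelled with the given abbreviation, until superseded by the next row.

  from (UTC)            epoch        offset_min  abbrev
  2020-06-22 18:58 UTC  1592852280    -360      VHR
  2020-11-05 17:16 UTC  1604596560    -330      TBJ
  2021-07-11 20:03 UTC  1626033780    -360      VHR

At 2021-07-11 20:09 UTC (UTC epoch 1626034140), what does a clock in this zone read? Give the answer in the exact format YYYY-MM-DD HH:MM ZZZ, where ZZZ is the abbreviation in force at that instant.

Query: 2021-07-11 20:09 UTC
Rule 3/3 (VHR, -06:00): 2021-07-11 20:03 UTC ≤ query < +∞
20·60 + 9 - 360 = 849 min
849 = 0·1440 + 849; 849 = 14·60 + 9 → 14:09, same day
→ 2021-07-11 14:09 VHR

2021-07-11 14:09 VHR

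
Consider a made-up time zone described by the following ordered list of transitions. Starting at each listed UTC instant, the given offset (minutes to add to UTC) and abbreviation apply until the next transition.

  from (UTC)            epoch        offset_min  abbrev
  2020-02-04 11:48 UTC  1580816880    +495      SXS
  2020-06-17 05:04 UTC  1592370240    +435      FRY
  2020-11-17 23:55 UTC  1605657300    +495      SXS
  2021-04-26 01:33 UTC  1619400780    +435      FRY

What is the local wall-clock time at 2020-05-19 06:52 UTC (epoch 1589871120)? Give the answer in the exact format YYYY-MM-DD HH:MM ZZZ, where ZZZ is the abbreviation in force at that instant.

2020-05-19 15:07 SXS

Query: 2020-05-19 06:52 UTC
Rule 1/4 (SXS, +08:15): 2020-02-04 11:48 UTC ≤ query < 2020-06-17 05:04 UTC
6·60 + 52 + 495 = 907 min
907 = 0·1440 + 907; 907 = 15·60 + 7 → 15:07, same day
→ 2020-05-19 15:07 SXS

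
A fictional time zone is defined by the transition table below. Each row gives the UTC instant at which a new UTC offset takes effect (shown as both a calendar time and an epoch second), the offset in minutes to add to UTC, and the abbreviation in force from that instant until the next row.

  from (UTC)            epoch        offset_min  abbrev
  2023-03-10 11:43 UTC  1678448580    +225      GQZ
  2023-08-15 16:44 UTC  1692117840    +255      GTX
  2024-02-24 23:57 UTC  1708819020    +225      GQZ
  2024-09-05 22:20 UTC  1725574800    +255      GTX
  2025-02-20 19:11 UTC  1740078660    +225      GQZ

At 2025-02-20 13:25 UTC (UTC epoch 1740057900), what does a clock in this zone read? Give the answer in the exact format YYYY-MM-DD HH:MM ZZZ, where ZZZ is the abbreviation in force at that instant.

Query: 2025-02-20 13:25 UTC
Rule 4/5 (GTX, +04:15): 2024-09-05 22:20 UTC ≤ query < 2025-02-20 19:11 UTC
13·60 + 25 + 255 = 1060 min
1060 = 0·1440 + 1060; 1060 = 17·60 + 40 → 17:40, same day
→ 2025-02-20 17:40 GTX

2025-02-20 17:40 GTX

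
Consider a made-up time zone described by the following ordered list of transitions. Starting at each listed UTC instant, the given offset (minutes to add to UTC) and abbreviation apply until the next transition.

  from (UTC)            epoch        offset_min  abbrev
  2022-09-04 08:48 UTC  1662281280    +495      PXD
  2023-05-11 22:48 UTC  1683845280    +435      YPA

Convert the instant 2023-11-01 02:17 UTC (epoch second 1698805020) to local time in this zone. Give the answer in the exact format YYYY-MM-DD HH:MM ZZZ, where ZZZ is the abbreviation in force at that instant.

2023-11-01 09:32 YPA

Query: 2023-11-01 02:17 UTC
Rule 2/2 (YPA, +07:15): 2023-05-11 22:48 UTC ≤ query < +∞
2·60 + 17 + 435 = 572 min
572 = 0·1440 + 572; 572 = 9·60 + 32 → 09:32, same day
→ 2023-11-01 09:32 YPA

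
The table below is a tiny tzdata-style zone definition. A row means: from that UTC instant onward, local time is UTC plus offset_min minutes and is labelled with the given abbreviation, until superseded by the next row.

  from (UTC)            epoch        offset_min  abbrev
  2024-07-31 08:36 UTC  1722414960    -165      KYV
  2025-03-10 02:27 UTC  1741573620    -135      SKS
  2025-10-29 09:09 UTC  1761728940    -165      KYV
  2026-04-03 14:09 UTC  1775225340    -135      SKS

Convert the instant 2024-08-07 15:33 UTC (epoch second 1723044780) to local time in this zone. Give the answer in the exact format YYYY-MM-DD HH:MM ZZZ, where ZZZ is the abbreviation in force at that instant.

Query: 2024-08-07 15:33 UTC
Rule 1/4 (KYV, -02:45): 2024-07-31 08:36 UTC ≤ query < 2025-03-10 02:27 UTC
15·60 + 33 - 165 = 768 min
768 = 0·1440 + 768; 768 = 12·60 + 48 → 12:48, same day
→ 2024-08-07 12:48 KYV

2024-08-07 12:48 KYV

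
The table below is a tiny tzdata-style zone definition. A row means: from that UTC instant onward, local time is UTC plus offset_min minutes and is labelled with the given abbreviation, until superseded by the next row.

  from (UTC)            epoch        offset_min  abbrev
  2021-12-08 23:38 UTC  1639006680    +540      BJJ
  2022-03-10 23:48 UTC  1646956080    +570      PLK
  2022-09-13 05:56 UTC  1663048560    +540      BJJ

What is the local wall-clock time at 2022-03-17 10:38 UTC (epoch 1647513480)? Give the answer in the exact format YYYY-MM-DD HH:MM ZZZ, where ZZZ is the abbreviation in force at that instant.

2022-03-17 20:08 PLK

Query: 2022-03-17 10:38 UTC
Rule 2/3 (PLK, +09:30): 2022-03-10 23:48 UTC ≤ query < 2022-09-13 05:56 UTC
10·60 + 38 + 570 = 1208 min
1208 = 0·1440 + 1208; 1208 = 20·60 + 8 → 20:08, same day
→ 2022-03-17 20:08 PLK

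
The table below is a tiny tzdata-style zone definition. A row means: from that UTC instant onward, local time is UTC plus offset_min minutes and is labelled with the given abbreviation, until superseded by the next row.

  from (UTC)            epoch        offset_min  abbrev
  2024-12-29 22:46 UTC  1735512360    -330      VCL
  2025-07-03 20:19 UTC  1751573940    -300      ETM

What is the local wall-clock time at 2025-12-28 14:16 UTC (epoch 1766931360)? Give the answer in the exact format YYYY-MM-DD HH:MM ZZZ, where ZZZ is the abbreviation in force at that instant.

Query: 2025-12-28 14:16 UTC
Rule 2/2 (ETM, -05:00): 2025-07-03 20:19 UTC ≤ query < +∞
14·60 + 16 - 300 = 556 min
556 = 0·1440 + 556; 556 = 9·60 + 16 → 09:16, same day
→ 2025-12-28 09:16 ETM

2025-12-28 09:16 ETM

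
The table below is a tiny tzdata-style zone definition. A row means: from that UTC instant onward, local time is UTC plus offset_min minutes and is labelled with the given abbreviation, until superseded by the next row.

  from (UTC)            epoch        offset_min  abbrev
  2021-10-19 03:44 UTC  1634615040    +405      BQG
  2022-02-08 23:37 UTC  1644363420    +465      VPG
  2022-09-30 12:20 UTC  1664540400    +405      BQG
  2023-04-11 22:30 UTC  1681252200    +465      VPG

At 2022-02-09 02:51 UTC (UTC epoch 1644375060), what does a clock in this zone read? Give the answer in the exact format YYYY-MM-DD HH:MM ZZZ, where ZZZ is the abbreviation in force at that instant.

2022-02-09 10:36 VPG

Query: 2022-02-09 02:51 UTC
Rule 2/4 (VPG, +07:45): 2022-02-08 23:37 UTC ≤ query < 2022-09-30 12:20 UTC
2·60 + 51 + 465 = 636 min
636 = 0·1440 + 636; 636 = 10·60 + 36 → 10:36, same day
→ 2022-02-09 10:36 VPG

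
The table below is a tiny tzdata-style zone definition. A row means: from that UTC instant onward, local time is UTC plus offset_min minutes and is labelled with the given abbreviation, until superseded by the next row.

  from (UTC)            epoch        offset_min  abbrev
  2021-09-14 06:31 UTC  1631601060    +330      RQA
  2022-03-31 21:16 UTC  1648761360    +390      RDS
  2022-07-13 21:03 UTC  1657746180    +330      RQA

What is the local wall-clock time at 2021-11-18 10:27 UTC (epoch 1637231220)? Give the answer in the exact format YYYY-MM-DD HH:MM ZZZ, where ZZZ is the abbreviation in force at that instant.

2021-11-18 15:57 RQA

Query: 2021-11-18 10:27 UTC
Rule 1/3 (RQA, +05:30): 2021-09-14 06:31 UTC ≤ query < 2022-03-31 21:16 UTC
10·60 + 27 + 330 = 957 min
957 = 0·1440 + 957; 957 = 15·60 + 57 → 15:57, same day
→ 2021-11-18 15:57 RQA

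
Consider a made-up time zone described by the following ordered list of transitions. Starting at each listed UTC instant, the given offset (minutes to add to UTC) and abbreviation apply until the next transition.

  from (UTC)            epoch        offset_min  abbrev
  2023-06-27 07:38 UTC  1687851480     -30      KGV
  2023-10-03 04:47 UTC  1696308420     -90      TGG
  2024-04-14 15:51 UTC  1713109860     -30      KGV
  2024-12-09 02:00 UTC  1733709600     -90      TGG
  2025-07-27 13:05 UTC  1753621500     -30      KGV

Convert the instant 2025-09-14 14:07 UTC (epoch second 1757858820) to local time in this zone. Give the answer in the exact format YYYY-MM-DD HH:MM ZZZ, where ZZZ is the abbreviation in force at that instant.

Query: 2025-09-14 14:07 UTC
Rule 5/5 (KGV, -00:30): 2025-07-27 13:05 UTC ≤ query < +∞
14·60 + 7 - 30 = 817 min
817 = 0·1440 + 817; 817 = 13·60 + 37 → 13:37, same day
→ 2025-09-14 13:37 KGV

2025-09-14 13:37 KGV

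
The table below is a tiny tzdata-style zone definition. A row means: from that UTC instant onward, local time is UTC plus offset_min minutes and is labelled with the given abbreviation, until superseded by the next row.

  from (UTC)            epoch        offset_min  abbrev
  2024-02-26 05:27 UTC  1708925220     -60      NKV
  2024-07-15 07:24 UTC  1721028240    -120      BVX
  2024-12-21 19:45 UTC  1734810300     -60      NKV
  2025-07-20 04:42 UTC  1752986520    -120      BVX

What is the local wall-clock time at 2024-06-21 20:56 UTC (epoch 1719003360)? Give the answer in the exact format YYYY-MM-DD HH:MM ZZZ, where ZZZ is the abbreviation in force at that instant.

Query: 2024-06-21 20:56 UTC
Rule 1/4 (NKV, -01:00): 2024-02-26 05:27 UTC ≤ query < 2024-07-15 07:24 UTC
20·60 + 56 - 60 = 1196 min
1196 = 0·1440 + 1196; 1196 = 19·60 + 56 → 19:56, same day
→ 2024-06-21 19:56 NKV

2024-06-21 19:56 NKV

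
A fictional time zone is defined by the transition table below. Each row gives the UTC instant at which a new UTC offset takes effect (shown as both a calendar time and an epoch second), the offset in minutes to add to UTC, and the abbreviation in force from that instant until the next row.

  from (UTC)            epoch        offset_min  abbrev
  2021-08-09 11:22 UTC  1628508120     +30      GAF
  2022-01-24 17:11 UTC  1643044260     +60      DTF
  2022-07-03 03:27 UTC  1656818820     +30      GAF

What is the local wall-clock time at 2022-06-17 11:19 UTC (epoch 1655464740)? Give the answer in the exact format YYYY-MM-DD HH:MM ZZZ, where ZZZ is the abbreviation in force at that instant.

Query: 2022-06-17 11:19 UTC
Rule 2/3 (DTF, +01:00): 2022-01-24 17:11 UTC ≤ query < 2022-07-03 03:27 UTC
11·60 + 19 + 60 = 739 min
739 = 0·1440 + 739; 739 = 12·60 + 19 → 12:19, same day
→ 2022-06-17 12:19 DTF

2022-06-17 12:19 DTF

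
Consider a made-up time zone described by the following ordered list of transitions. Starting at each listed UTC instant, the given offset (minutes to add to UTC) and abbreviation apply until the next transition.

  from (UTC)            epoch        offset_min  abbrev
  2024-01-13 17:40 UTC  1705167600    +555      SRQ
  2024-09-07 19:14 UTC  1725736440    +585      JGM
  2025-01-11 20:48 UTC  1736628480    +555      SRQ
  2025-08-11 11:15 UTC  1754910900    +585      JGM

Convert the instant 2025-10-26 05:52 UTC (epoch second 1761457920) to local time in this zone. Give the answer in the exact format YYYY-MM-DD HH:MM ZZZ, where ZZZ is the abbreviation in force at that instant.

2025-10-26 15:37 JGM

Query: 2025-10-26 05:52 UTC
Rule 4/4 (JGM, +09:45): 2025-08-11 11:15 UTC ≤ query < +∞
5·60 + 52 + 585 = 937 min
937 = 0·1440 + 937; 937 = 15·60 + 37 → 15:37, same day
→ 2025-10-26 15:37 JGM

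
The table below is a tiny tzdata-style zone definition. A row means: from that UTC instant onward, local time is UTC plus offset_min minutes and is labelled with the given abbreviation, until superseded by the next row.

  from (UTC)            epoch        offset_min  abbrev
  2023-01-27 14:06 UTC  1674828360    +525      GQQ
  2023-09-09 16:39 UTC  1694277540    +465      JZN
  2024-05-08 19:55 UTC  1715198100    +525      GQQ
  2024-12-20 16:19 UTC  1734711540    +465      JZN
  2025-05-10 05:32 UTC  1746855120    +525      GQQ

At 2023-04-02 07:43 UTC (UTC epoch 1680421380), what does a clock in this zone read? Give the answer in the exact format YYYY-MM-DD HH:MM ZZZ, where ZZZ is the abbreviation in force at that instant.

2023-04-02 16:28 GQQ

Query: 2023-04-02 07:43 UTC
Rule 1/5 (GQQ, +08:45): 2023-01-27 14:06 UTC ≤ query < 2023-09-09 16:39 UTC
7·60 + 43 + 525 = 988 min
988 = 0·1440 + 988; 988 = 16·60 + 28 → 16:28, same day
→ 2023-04-02 16:28 GQQ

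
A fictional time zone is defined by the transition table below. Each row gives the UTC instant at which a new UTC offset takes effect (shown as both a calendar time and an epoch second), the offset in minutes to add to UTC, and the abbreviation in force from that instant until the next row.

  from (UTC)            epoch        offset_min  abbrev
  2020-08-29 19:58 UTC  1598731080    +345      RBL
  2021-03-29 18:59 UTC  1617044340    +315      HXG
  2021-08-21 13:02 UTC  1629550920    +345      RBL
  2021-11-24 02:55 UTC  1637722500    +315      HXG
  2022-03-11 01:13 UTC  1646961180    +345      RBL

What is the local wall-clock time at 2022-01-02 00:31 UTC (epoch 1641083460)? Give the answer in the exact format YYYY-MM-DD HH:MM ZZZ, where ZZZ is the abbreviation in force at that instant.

2022-01-02 05:46 HXG

Query: 2022-01-02 00:31 UTC
Rule 4/5 (HXG, +05:15): 2021-11-24 02:55 UTC ≤ query < 2022-03-11 01:13 UTC
0·60 + 31 + 315 = 346 min
346 = 0·1440 + 346; 346 = 5·60 + 46 → 05:46, same day
→ 2022-01-02 05:46 HXG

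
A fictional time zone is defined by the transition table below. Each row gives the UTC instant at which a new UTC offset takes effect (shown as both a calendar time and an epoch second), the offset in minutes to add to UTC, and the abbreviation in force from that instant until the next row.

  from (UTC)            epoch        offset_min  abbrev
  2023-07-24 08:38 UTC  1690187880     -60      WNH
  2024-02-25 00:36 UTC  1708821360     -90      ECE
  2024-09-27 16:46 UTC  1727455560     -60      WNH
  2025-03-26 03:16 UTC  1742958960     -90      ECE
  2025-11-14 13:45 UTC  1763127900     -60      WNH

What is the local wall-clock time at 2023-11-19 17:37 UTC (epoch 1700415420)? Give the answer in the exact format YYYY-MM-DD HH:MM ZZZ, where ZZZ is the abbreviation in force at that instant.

2023-11-19 16:37 WNH

Query: 2023-11-19 17:37 UTC
Rule 1/5 (WNH, -01:00): 2023-07-24 08:38 UTC ≤ query < 2024-02-25 00:36 UTC
17·60 + 37 - 60 = 997 min
997 = 0·1440 + 997; 997 = 16·60 + 37 → 16:37, same day
→ 2023-11-19 16:37 WNH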